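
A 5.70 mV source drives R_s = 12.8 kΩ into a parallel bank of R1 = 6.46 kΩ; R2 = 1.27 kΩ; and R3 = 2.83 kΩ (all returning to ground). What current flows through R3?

Equivalent of the parallel group: R_p = 0.7719 kΩ.
V_A = 5.70 × 0.7719/13.57 = 0.3242 mV.
Branch current I = V_A/R3 = 0.3242/2.83 = 0.1145 µA.

I ≈ 0.115 µA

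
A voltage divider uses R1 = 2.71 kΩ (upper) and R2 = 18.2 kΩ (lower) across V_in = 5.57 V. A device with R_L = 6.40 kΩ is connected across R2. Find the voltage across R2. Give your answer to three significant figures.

First combine the lower leg with the load: R2 ‖ R_L = 4.735 kΩ.
Then V_out = V_in · R2'/(R1 + R2') = 5.57 × 4.735/7.445 = 3.542 V.

V_out ≈ 3.54 V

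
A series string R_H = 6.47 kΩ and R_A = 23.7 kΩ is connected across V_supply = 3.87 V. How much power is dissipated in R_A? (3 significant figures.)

The common current is I = 3.87/30.17 = 0.1283 mA.
P = I²R = 0.01645 × 23.7 = 0.3900 mW.

P ≈ 0.390 mW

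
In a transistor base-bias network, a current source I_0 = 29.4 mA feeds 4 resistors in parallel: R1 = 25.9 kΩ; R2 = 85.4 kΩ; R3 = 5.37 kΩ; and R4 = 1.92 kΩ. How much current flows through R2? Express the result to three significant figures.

ΣG = 1/25.9 + 1/85.4 + 1/5.37 + 1/1.92 = 0.7574.
R2 takes the fraction G_k/ΣG = 0.01171/0.7574 = 0.01546, so I = 29.4 × 0.01546 = 0.4545 mA.

I ≈ 0.455 mA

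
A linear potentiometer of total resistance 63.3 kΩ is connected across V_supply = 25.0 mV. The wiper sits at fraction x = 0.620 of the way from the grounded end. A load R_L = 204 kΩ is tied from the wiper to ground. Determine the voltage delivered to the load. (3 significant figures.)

The pot divides into 24.05 kΩ above the wiper and 39.25 kΩ below.
Lower segment in parallel with the load: 39.25 ‖ 204 = 32.91 kΩ.
Loaded-divider output: V_out = 25.0 × 0.5778 = 14.44 mV.

V_out ≈ 14.4 mV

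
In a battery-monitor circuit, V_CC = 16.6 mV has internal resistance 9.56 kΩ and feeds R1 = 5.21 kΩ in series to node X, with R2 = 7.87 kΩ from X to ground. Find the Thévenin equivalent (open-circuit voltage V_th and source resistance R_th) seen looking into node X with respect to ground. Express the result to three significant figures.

R1' = 9.56 + 5.21 = 14.77 kΩ (source resistance + R1).
With X open, the divider is unloaded: V_th = 16.6 × 7.87/22.64 = 5.770 mV.
Looking into X with the source shorted: R_th = R1'·R2/(R1'+R2) = 14.77 × 7.87/22.64 = 5.134 kΩ.

V_th ≈ 5.77 mV, R_th ≈ 5.13 kΩ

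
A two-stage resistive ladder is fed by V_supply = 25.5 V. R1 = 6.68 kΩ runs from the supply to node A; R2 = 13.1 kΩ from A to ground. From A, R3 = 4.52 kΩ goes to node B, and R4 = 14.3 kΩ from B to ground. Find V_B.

V_B ≈ 10.4 V

The second stage (R3 + R4 = 18.82 kΩ) loads node A in parallel with R2.
R2 ‖ (R3+R4) = 7.724 kΩ.
So V_A = 25.5 × 0.5362 = 13.67 V.
V_B = V_A × 0.7598 = 10.39 V.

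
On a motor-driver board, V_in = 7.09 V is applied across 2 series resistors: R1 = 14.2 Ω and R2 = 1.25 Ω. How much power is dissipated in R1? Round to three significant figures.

P ≈ 2.99 W

ΣR = 15.45 Ω → I = 7.09/15.45 = 0.4589 A.
V(R1) = I·R = 6.516 V; P = V·I = 6.516 × 0.4589 = 2.990 W.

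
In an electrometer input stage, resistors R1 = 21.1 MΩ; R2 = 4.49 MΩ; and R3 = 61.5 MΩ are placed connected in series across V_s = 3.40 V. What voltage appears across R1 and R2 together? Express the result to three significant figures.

V ≈ 0.999 V

Series total: ΣR = 21.1 + 4.49 + 61.5 = 87.09 MΩ.
R_{R1..R2} = 21.1 + 4.49 = 25.59 MΩ.
Voltage divider: V = V_s · (25.59 / 87.09) = 3.40 × 0.2938 = 0.9990 V.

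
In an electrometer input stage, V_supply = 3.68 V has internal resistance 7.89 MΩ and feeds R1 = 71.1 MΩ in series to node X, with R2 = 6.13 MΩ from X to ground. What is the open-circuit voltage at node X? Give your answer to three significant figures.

R1' = 7.89 + 71.1 = 78.99 MΩ (source resistance + R1).
V_th is the unloaded tap voltage: V_supply · R2/(R1'+R2) = 3.68 × 0.07202 = 0.2650 V.

V_th ≈ 0.265 V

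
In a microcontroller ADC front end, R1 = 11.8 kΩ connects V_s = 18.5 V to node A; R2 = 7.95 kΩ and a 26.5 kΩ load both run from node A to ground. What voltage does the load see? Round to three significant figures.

V_out ≈ 6.31 V

The load sits in parallel with R2, giving an effective lower resistance R2' = R2·R_L/(R2+R_L) = 6.115 kΩ.
Voltage divider with the loaded lower leg: V_out = 18.5 × 6.115/(11.8 + 6.115) = 18.5 × 0.3413 = 6.315 V.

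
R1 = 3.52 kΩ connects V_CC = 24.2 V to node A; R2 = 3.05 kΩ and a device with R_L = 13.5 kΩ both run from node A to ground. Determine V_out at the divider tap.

R2 ‖ R_L = (3.05 × 13.5)/(3.05 + 13.5) = 2.488 kΩ.
Now apply the divider: V_out = 24.2 × 0.4141 = 10.02 V.

V_out ≈ 10.0 V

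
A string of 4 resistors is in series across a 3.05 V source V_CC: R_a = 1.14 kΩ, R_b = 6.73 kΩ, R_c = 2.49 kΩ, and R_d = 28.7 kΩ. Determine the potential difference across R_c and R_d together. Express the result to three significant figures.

V ≈ 2.44 V

Series total: ΣR = 1.14 + 6.73 + 2.49 + 28.7 = 39.06 kΩ.
R_{R_c..R_d} = 2.49 + 28.7 = 31.19 kΩ.
Voltage divider: V = V_CC · (31.19 / 39.06) = 3.05 × 0.7985 = 2.435 V.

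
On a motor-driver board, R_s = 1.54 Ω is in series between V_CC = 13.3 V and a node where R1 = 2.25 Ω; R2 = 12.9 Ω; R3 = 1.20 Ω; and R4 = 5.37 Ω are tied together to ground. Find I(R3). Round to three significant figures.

I ≈ 3.28 A

Equivalent of the parallel group: R_p = 0.6487 Ω.
V_A = 13.3 × 0.6487/2.189 = 3.942 V.
I(R3) = V_A / R3 = 3.942/1.20 = 3.285 A.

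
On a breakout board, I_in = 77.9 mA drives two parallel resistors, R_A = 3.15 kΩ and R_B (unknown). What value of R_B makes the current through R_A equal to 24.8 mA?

Two-branch current divider: I_A = I_in · R_B/(R_A + R_B).
With f = 0.3184, R_B = R_A · f/(1−f) = 3.15 × 0.4670 = 1.471 kΩ.

R_B ≈ 1.47 kΩ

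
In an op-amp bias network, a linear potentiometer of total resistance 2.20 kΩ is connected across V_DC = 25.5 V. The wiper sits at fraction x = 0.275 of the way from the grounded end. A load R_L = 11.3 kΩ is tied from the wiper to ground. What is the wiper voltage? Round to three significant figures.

Lower segment x·R_p = 0.6050 kΩ; upper segment (1−x)·R_p = 1.595 kΩ.
R_L loads the lower segment: effective lower R = 0.5743 kΩ.
Loaded-divider output: V_out = 25.5 × 0.2647 = 6.750 V.

V_out ≈ 6.75 V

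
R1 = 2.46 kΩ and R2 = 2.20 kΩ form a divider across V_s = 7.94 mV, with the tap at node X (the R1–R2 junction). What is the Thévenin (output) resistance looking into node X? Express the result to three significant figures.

R_th ≈ 1.16 kΩ

With V_s suppressed (replaced by a short), R_th = R1 ‖ R2 = (2.460 × 2.20)/(2.460 + 2.20) = 1.161 kΩ.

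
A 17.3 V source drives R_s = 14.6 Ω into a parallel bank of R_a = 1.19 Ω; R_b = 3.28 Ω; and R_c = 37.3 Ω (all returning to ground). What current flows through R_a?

Combine the parallel branches: R_p = (1/1.19 + 1/3.28 + 1/37.3)⁻¹ = 0.8532 Ω.
V_A by voltage divider: V_A = 17.3 × 0.8532/(14.6 + 0.8532) = 0.9552 V.
I(R_a) = V_A / R_a = 0.9552/1.19 = 0.8027 A.

I ≈ 0.803 A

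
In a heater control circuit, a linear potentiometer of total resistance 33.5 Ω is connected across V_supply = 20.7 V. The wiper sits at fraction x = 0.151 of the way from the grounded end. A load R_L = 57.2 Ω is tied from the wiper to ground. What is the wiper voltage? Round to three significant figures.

V_out ≈ 2.91 V

Split the track: R_lower = x·R_p = 5.058 Ω, R_upper = (1−x)·R_p = 28.44 Ω.
R_L loads the lower segment: effective lower R = 4.647 Ω.
V_out = 20.7 × 4.647/(28.44 + 4.647) = 2.907 V.
(Unloaded: V_out = x·V_supply = 3.13 V.)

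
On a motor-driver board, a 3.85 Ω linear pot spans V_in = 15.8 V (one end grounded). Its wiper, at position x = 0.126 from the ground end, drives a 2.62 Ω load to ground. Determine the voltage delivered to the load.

V_out ≈ 1.71 V

Split the track: R_lower = x·R_p = 0.4851 Ω, R_upper = (1−x)·R_p = 3.365 Ω.
(x·R_p) ‖ R_L = 0.4093 Ω.
Loaded-divider output: V_out = 15.8 × 0.1085 = 1.714 V.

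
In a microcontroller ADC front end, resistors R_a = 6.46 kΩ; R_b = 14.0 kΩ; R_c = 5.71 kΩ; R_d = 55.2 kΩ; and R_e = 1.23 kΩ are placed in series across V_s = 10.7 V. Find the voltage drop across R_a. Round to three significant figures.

ΣR = 6.46 + 14.0 + 5.71 + 55.2 + 1.23 = 82.60 kΩ.
V = V_s · R/ΣR = 10.7 × 0.07821 = 0.8368 V.

V ≈ 0.837 V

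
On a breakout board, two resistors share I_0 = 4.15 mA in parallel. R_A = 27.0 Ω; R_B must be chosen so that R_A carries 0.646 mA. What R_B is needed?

In a two-way split, I_A/I_0 = R_B/(R_A + R_B).
With f = 0.1557, R_B = R_A · f/(1−f) = 27.0 × 0.1844 = 4.978 Ω.

R_B ≈ 4.98 Ω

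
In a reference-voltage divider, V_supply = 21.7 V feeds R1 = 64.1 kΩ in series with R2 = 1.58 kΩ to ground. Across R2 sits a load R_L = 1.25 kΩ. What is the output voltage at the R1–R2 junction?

First combine the lower leg with the load: R2 ‖ R_L = 0.6979 kΩ.
Then V_out = V_supply · R2'/(R1 + R2') = 21.7 × 0.6979/64.80 = 0.2337 V.

V_out ≈ 0.234 V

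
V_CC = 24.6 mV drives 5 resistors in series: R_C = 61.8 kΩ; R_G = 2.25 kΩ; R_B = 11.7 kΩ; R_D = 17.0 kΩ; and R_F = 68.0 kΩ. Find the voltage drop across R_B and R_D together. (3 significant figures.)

ΣR = 61.8 + 2.25 + 11.7 + 17.0 + 68.0 = 160.8 kΩ.
R_{R_B..R_D} = 11.7 + 17.0 = 28.70 kΩ.
Voltage divider: V = V_CC · (28.70 / 160.8) = 24.6 × 0.1785 = 4.392 mV.

V ≈ 4.39 mV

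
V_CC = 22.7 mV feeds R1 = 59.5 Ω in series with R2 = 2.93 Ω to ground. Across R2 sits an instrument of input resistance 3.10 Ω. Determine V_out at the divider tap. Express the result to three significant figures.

First combine the lower leg with the load: R2 ‖ R_L = 1.506 Ω.
Now apply the divider: V_out = 22.7 × 0.02469 = 0.5605 mV.

V_out ≈ 0.560 mV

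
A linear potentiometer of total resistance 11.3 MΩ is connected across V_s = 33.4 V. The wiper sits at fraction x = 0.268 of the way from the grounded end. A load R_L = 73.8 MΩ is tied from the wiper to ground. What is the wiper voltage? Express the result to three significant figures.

The pot divides into 8.272 MΩ above the wiper and 3.028 MΩ below.
Lower segment in parallel with the load: 3.028 ‖ 73.8 = 2.909 MΩ.
Loaded-divider output: V_out = 33.4 × 0.2602 = 8.690 V.

V_out ≈ 8.69 V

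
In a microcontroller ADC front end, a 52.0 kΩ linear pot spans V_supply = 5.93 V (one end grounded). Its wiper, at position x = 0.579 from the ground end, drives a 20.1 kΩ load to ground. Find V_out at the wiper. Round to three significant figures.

V_out ≈ 2.11 V

Split the track: R_lower = x·R_p = 30.11 kΩ, R_upper = (1−x)·R_p = 21.89 kΩ.
(x·R_p) ‖ R_L = 12.05 kΩ.
Loaded-divider output: V_out = 5.93 × 0.3551 = 2.106 V.
(Unloaded: V_out = x·V_supply = 3.43 V.)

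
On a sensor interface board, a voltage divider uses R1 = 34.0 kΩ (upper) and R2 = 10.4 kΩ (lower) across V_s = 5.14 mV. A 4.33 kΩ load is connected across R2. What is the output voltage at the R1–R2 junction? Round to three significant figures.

R2 ‖ R_L = (10.4 × 4.33)/(10.4 + 4.33) = 3.057 kΩ.
Voltage divider with the loaded lower leg: V_out = 5.14 × 3.057/(34.0 + 3.057) = 5.14 × 0.08250 = 0.4240 mV.

V_out ≈ 0.424 mV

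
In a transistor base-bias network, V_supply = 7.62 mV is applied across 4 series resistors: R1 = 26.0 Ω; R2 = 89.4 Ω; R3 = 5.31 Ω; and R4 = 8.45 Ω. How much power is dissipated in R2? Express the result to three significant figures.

ΣR = 129.2 Ω → I = 7.62/129.2 = 0.05900 mA.
P(R2) = I²·R2 = (0.05900)² × 89.4 = 0.3112 µW.

P ≈ 0.311 µW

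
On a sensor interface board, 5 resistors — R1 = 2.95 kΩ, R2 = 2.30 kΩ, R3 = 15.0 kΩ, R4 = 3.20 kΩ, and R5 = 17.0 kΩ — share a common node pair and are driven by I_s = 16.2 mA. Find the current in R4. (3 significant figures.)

I ≈ 4.18 mA

Conductances: ΣG = 1/2.95 + 1/2.30 + 1/15.0 + 1/3.20 + 1/17.0 = 1.212 (1/kΩ).
Current divider: I(R4) = I_s · G_k/ΣG = 16.2 × (0.3125/1.212) = 16.2 × 0.2579 = 4.178 mA.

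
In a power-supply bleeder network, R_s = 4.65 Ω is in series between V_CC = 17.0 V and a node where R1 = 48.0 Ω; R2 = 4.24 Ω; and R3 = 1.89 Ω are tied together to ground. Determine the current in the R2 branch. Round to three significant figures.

I ≈ 0.862 A

Parallel bank: R_p = 1/(1/48.0 + 1/4.24 + 1/1.89) = 1.273 Ω.
V_A by voltage divider: V_A = 17.0 × 1.273/(4.65 + 1.273) = 3.653 V.
I(R2) = V_A / R2 = 3.653/4.24 = 0.8615 A.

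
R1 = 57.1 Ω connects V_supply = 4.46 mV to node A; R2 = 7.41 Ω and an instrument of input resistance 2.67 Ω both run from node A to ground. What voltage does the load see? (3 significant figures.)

The load sits in parallel with R2, giving an effective lower resistance R2' = R2·R_L/(R2+R_L) = 1.963 Ω.
Voltage divider with the loaded lower leg: V_out = 4.46 × 1.963/(57.1 + 1.963) = 4.46 × 0.03323 = 0.1482 mV.

V_out ≈ 0.148 mV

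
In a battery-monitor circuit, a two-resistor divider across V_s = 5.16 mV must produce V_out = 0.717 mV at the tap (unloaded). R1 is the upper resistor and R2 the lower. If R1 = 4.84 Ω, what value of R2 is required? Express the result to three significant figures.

Required fraction k = V_out/V_s = 0.1390.
Rearranging, R2 = R1·k/(1−k) = 4.84 × 0.1614 = 0.7811 Ω.

R2 ≈ 0.781 Ω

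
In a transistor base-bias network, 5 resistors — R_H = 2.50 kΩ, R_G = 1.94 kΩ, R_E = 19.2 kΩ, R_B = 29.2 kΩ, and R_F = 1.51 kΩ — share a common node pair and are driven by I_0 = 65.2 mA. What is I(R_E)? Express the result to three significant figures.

I ≈ 2.04 mA

ΣG = 1/2.50 + 1/1.94 + 1/19.2 + 1/29.2 + 1/1.51 = 1.664.
Current divider: I(R_E) = I_0 · G_k/ΣG = 65.2 × (0.05208/1.664) = 65.2 × 0.03130 = 2.041 mA.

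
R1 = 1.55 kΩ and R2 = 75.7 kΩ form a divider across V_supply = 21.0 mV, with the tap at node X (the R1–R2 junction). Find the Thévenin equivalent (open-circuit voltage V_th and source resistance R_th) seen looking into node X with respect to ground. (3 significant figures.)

V_th ≈ 20.6 mV, R_th ≈ 1.52 kΩ

With X open, the divider is unloaded: V_th = 21.0 × 75.7/77.25 = 20.58 mV.
Zeroing V_supply shorts the top of R1 to ground, so R_th = R1 ‖ R2 = 1.519 kΩ.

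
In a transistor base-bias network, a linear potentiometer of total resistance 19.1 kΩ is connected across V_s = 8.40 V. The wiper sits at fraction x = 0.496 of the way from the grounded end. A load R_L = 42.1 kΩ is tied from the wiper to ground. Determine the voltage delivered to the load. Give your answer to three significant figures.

V_out ≈ 3.74 V

Split the track: R_lower = x·R_p = 9.474 kΩ, R_upper = (1−x)·R_p = 9.626 kΩ.
Lower segment in parallel with the load: 9.474 ‖ 42.1 = 7.733 kΩ.
Loaded-divider output: V_out = 8.40 × 0.4455 = 3.742 V.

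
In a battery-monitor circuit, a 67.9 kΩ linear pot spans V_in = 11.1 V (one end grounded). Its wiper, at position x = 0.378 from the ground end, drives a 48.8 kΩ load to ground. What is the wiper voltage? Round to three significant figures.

V_out ≈ 3.16 V

Split the track: R_lower = x·R_p = 25.67 kΩ, R_upper = (1−x)·R_p = 42.23 kΩ.
(x·R_p) ‖ R_L = 16.82 kΩ.
Then V_out = V_in · 16.82/(42.23 + 16.82) = 3.162 V.
(Unloaded: V_out = x·V_in = 4.20 V.)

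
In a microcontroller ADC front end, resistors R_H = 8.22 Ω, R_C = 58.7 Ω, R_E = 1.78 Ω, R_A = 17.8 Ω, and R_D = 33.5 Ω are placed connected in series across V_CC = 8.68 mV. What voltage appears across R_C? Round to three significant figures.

ΣR = 8.22 + 58.7 + 1.78 + 17.8 + 33.5 = 120.0 Ω.
By the voltage-divider rule, V = 8.68 × 58.70/120.0 = 4.246 mV.

V ≈ 4.25 mV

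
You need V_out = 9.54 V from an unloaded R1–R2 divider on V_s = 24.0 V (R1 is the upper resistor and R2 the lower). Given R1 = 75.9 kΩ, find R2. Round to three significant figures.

R2 ≈ 50.1 kΩ

The divider ratio is R2/(R1+R2) = 9.54/24.0 = 0.3975.
So R2 = R1 · V_out/(V_s − V_out) = 75.9 × 9.54/(24.0 − 9.54) = 75.9 × 0.6598 = 50.08 kΩ.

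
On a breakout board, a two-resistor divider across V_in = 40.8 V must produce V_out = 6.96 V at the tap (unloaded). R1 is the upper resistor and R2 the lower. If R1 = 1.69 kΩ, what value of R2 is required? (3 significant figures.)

Required fraction k = V_out/V_in = 0.1706.
Rearranging, R2 = R1·k/(1−k) = 1.69 × 0.2057 = 0.3476 kΩ.

R2 ≈ 0.348 kΩ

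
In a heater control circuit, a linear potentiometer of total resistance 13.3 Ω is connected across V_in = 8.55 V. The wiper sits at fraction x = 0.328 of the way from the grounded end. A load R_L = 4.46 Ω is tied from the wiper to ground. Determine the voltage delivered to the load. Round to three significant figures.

V_out ≈ 1.69 V

The pot divides into 8.938 Ω above the wiper and 4.362 Ω below.
Lower segment in parallel with the load: 4.362 ‖ 4.46 = 2.205 Ω.
V_out = 8.55 × 2.205/(8.938 + 2.205) = 1.692 V.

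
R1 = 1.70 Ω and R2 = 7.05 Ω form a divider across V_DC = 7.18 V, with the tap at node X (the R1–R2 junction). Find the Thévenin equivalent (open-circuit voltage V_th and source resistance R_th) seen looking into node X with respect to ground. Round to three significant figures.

Open-circuit (no load on X): V_th = V_DC · R2/(R1 + R2) = 7.18 × 7.05/(1.700 + 7.05) = 5.785 V.
Zeroing V_DC shorts the top of R1 to ground, so R_th = R1 ‖ R2 = 1.370 Ω.

V_th ≈ 5.79 V, R_th ≈ 1.37 Ω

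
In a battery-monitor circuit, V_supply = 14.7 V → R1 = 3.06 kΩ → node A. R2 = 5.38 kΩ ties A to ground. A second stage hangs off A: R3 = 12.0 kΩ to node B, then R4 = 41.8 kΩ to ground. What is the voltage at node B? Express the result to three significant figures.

V_B ≈ 7.03 V

The second stage (R3 + R4 = 53.80 kΩ) loads node A in parallel with R2.
Effective lower resistance at A: R2 ‖ 53.80 = 4.891 kΩ.
So V_A = 14.7 × 0.6151 = 9.043 V.
V_B = V_A × 0.7770 = 7.026 V.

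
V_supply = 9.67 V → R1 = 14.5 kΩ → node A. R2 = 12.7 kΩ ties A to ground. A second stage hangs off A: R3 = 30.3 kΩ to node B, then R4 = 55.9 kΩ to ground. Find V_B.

Node A sees R2 in parallel with the series input of stage 2, R3 + R4 = 86.20 kΩ.
Effective lower resistance at A: R2 ‖ 86.20 = 11.07 kΩ.
So V_A = 9.67 × 0.4329 = 4.186 V.
Stage 2 is unloaded, so V_B = V_A · R4/(R3+R4) = 4.186 × 55.9/86.20 = 2.715 V.

V_B ≈ 2.71 V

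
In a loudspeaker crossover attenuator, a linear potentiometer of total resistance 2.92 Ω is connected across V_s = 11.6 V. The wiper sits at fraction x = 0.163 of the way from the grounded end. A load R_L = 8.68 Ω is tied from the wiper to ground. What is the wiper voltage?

Split the track: R_lower = x·R_p = 0.4760 Ω, R_upper = (1−x)·R_p = 2.444 Ω.
R_L loads the lower segment: effective lower R = 0.4512 Ω.
Then V_out = V_s · 0.4512/(2.444 + 0.4512) = 1.808 V.

V_out ≈ 1.81 V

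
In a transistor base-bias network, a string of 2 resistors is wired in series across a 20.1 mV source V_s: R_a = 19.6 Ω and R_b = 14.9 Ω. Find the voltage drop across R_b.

Total series resistance ΣR = 19.6 + 14.9 = 34.50 Ω.
V = V_s · R/ΣR = 20.1 × 0.4319 = 8.681 mV.

V ≈ 8.68 mV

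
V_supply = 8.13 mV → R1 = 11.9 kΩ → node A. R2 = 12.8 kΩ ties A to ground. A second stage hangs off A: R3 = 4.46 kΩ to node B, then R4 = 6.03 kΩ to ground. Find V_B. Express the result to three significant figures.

The second stage (R3 + R4 = 10.49 kΩ) loads node A in parallel with R2.
R2 ‖ (R3+R4) = 5.765 kΩ.
First divider: V_A = V_supply · 5.765/(11.9 + 5.765) = 2.653 mV.
Stage 2 is unloaded, so V_B = V_A · R4/(R3+R4) = 2.653 × 6.03/10.49 = 1.525 mV.

V_B ≈ 1.53 mV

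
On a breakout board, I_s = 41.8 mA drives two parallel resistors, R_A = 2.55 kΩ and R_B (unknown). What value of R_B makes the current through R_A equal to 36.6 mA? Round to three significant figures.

In a two-way split, I_A/I_s = R_B/(R_A + R_B).
With f = 0.8756, R_B = R_A · f/(1−f) = 2.55 × 7.038 = 17.95 kΩ.

R_B ≈ 17.9 kΩ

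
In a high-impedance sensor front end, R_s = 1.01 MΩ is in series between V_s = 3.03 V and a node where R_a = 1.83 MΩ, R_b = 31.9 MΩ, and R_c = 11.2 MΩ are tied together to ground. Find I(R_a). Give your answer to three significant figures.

I ≈ 0.989 µA

Combine the parallel branches: R_p = (1/1.83 + 1/31.9 + 1/11.2)⁻¹ = 1.499 MΩ.
Node voltage V_A = V_s · R_p/(R_s + R_p) = 3.03 × 0.5975 = 1.810 V.
I(R_a) = V_A / R_a = 1.810/1.83 = 0.9892 µA.
(Equivalently: I_total = 1.208 µA, then current-divider fraction G_k/ΣG = 0.8192.)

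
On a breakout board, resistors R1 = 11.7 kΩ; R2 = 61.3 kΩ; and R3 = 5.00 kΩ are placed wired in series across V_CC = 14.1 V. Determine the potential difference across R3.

ΣR = 11.7 + 61.3 + 5.00 = 78.00 kΩ.
Voltage divider: V = V_CC · (5.000 / 78.00) = 14.1 × 0.06410 = 0.9038 V.

V ≈ 0.904 V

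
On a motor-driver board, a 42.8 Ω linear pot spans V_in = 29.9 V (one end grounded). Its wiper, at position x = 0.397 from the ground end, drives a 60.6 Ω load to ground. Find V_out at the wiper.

Lower segment x·R_p = 16.99 Ω; upper segment (1−x)·R_p = 25.81 Ω.
R_L loads the lower segment: effective lower R = 13.27 Ω.
Then V_out = V_in · 13.27/(25.81 + 13.27) = 10.15 V.
(Unloaded: V_out = x·V_in = 11.9 V.)

V_out ≈ 10.2 V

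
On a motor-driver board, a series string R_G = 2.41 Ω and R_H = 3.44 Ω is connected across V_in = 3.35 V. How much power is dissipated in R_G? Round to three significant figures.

P ≈ 0.790 W

ΣR = 5.850 Ω → I = 3.35/5.850 = 0.5726 A.
V(R_G) = I·R = 1.380 V; P = V·I = 1.380 × 0.5726 = 0.7903 W.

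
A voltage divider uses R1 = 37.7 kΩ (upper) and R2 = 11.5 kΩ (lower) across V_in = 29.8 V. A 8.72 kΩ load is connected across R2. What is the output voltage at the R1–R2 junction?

V_out ≈ 3.46 V

R2 ‖ R_L = (11.5 × 8.72)/(11.5 + 8.72) = 4.959 kΩ.
Voltage divider with the loaded lower leg: V_out = 29.8 × 4.959/(37.7 + 4.959) = 29.8 × 0.1163 = 3.464 V.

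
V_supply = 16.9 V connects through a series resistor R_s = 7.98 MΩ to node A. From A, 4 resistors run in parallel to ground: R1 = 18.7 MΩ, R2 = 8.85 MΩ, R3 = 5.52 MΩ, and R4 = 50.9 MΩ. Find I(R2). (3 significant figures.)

Equivalent of the parallel group: R_p = 2.723 MΩ.
V_A = 16.9 × 2.723/10.70 = 4.299 V.
Branch current I = V_A/R2 = 4.299/8.85 = 0.4858 µA.

I ≈ 0.486 µA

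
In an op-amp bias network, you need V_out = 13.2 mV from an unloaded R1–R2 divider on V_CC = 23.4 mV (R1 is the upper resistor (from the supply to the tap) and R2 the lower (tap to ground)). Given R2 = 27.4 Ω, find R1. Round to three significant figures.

V_out/V_CC = R2/(R1+R2) = 0.5641.
So R1 = R2 · (V_CC/V_out − 1) = 27.4 × (23.4/13.2 − 1) = 27.4 × 0.7727 = 21.17 Ω.

R1 ≈ 21.2 Ω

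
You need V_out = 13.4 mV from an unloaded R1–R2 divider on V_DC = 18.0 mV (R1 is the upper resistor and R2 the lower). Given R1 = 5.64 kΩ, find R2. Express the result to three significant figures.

V_out/V_DC = R2/(R1+R2) = 0.7444.
So R2 = R1 · V_out/(V_DC − V_out) = 5.64 × 13.4/(18.0 − 13.4) = 5.64 × 2.913 = 16.43 kΩ.

R2 ≈ 16.4 kΩ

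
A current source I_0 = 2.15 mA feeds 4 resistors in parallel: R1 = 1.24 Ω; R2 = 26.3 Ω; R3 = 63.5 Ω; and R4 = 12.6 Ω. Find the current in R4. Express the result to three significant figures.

Total conductance ΣG = 1/1.24 + 1/26.3 + 1/63.5 + 1/12.6 = 0.9396 (units of 1/Ω).
Current divider: I(R4) = I_0 · G_k/ΣG = 2.15 × (0.07937/0.9396) = 2.15 × 0.08447 = 0.1816 mA.

I ≈ 0.182 mA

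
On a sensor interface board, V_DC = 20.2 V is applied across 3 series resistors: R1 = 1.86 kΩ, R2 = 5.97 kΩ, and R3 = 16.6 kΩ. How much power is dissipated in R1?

P ≈ 1.27 mW

The common current is I = 20.2/24.43 = 0.8269 mA.
V(R1) = I·R = 1.538 V; P = V·I = 1.538 × 0.8269 = 1.272 mW.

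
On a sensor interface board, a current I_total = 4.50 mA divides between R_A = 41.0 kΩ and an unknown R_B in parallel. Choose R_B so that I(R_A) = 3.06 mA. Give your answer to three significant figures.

R_B ≈ 87.1 kΩ

Two-branch current divider: I_A = I_total · R_B/(R_A + R_B).
With f = 0.6800, R_B = R_A · f/(1−f) = 41.0 × 2.125 = 87.13 kΩ.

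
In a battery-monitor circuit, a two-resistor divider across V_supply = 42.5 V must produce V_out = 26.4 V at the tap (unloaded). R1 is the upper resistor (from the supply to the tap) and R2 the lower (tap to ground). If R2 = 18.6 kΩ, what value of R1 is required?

R1 ≈ 11.3 kΩ

Required fraction k = V_out/V_supply = 0.6212.
So R1 = R2 · (V_supply/V_out − 1) = 18.6 × (42.5/26.4 − 1) = 18.6 × 0.6098 = 11.34 kΩ.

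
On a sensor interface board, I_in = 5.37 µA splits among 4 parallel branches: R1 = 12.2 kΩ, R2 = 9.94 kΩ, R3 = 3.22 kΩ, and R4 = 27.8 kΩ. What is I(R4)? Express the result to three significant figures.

I ≈ 0.365 µA

Total conductance ΣG = 1/12.2 + 1/9.94 + 1/3.22 + 1/27.8 = 0.5291 (units of 1/kΩ).
Current divider: I(R4) = I_in · G_k/ΣG = 5.37 × (0.03597/0.5291) = 5.37 × 0.06799 = 0.3651 µA.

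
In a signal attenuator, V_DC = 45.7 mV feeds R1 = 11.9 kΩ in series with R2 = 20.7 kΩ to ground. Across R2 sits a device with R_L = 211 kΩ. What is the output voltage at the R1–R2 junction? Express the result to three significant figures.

V_out ≈ 28.0 mV

First combine the lower leg with the load: R2 ‖ R_L = 18.85 kΩ.
Now apply the divider: V_out = 45.7 × 0.6130 = 28.01 mV.
(Unloaded it would be 29.0 mV; the load pulls it down.)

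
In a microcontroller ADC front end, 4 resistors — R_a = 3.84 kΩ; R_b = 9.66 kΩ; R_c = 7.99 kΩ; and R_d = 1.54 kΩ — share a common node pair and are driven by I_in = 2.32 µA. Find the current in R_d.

ΣG = 1/3.84 + 1/9.66 + 1/7.99 + 1/1.54 = 1.138.
Current divider: I(R_d) = I_in · G_k/ΣG = 2.32 × (0.6494/1.138) = 2.32 × 0.5704 = 1.323 µA.

I ≈ 1.32 µA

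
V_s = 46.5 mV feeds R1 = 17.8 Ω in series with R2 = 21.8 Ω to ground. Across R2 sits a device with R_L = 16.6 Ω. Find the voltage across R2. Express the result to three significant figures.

V_out ≈ 16.1 mV

The load sits in parallel with R2, giving an effective lower resistance R2' = R2·R_L/(R2+R_L) = 9.424 Ω.
Then V_out = V_s · R2'/(R1 + R2') = 46.5 × 9.424/27.22 = 16.10 mV.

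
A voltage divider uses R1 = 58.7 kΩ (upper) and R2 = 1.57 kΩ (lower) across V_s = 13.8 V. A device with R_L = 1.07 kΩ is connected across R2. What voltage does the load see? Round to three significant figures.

V_out ≈ 0.148 V

R2 ‖ R_L = (1.57 × 1.07)/(1.57 + 1.07) = 0.6363 kΩ.
Now apply the divider: V_out = 13.8 × 0.01072 = 0.1480 V.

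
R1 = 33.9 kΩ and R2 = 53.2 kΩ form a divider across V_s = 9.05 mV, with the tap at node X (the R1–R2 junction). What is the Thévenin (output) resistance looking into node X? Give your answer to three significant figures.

With V_s suppressed (replaced by a short), R_th = R1 ‖ R2 = (33.90 × 53.2)/(33.90 + 53.2) = 20.71 kΩ.

R_th ≈ 20.7 kΩ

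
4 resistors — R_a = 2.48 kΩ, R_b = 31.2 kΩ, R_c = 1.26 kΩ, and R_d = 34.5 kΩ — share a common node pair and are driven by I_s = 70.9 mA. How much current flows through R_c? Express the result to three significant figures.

Conductances: ΣG = 1/2.48 + 1/31.2 + 1/1.26 + 1/34.5 = 1.258 (1/kΩ).
By the current-divider rule, I = I_s · G_k/ΣG = 70.9 × 0.6309 = 44.73 mA.

I ≈ 44.7 mA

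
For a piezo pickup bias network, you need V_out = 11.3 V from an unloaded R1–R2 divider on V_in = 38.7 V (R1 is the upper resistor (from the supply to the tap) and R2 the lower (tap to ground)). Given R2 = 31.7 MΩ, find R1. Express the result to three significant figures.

R1 ≈ 76.9 MΩ

The divider ratio is R2/(R1+R2) = 11.3/38.7 = 0.2920.
Rearranging, R1 = R2·(1−k)/k = 31.7 × 2.425 = 76.87 MΩ.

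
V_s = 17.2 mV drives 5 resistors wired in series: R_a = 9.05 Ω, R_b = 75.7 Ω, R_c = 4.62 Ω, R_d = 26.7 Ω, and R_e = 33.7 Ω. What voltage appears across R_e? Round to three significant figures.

Total series resistance ΣR = 9.05 + 75.7 + 4.62 + 26.7 + 33.7 = 149.8 Ω.
V = V_s · R/ΣR = 17.2 × 0.2250 = 3.870 mV.

V ≈ 3.87 mV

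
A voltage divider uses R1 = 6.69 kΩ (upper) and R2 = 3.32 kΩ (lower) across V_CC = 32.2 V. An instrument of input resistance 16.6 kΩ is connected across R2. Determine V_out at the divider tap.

V_out ≈ 9.42 V

R2 ‖ R_L = (3.32 × 16.6)/(3.32 + 16.6) = 2.767 kΩ.
Then V_out = V_CC · R2'/(R1 + R2') = 32.2 × 2.767/9.457 = 9.421 V.
(Unloaded it would be 10.7 V; the load pulls it down.)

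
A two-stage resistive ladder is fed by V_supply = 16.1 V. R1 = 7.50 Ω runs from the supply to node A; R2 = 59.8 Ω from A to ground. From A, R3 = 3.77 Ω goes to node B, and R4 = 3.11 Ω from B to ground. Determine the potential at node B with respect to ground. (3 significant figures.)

V_B ≈ 3.28 V

Looking into the second stage from A: R3 + R4 = 6.880 Ω appears in parallel with R2.
Effective lower resistance at A: R2 ‖ 6.880 = 6.170 Ω.
So V_A = 16.1 × 0.4514 = 7.267 V.
Then the unloaded second divider: V_B = V_A × R4/(R3+R4) = 7.267 × 0.4520 = 3.285 V.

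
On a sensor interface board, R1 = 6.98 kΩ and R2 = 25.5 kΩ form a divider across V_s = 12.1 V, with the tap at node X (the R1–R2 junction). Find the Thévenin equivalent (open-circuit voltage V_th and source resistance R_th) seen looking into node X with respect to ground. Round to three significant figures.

V_th ≈ 9.50 V, R_th ≈ 5.48 kΩ

Open-circuit (no load on X): V_th = V_s · R2/(R1 + R2) = 12.1 × 25.5/(6.980 + 25.5) = 9.500 V.
Zeroing V_s shorts the top of R1 to ground, so R_th = R1 ‖ R2 = 5.480 kΩ.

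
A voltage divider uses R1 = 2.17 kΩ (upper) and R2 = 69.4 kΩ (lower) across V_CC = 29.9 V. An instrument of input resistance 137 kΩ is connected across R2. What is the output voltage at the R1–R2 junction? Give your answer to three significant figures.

R2 ‖ R_L = (69.4 × 137)/(69.4 + 137) = 46.06 kΩ.
Then V_out = V_CC · R2'/(R1 + R2') = 29.9 × 46.06/48.23 = 28.55 V.
(Unloaded it would be 29.0 V; the load pulls it down.)

V_out ≈ 28.6 V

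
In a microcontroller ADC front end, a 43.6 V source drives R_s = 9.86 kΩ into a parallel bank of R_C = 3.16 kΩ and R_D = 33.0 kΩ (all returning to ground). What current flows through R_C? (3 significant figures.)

I ≈ 3.12 mA

Equivalent of the parallel group: R_p = 2.884 kΩ.
V_A = 43.6 × 2.884/12.74 = 9.866 V.
Branch current I = V_A/R_C = 9.866/3.16 = 3.122 mA.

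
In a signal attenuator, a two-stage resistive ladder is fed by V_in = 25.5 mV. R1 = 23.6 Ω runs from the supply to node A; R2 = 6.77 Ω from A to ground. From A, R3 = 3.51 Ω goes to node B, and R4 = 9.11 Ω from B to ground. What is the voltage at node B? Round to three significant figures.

V_B ≈ 2.90 mV

Node A sees R2 in parallel with the series input of stage 2, R3 + R4 = 12.62 Ω.
R2 ‖ (R3+R4) = 4.406 Ω.
V_A = 25.5 × 4.406/(23.6 + 4.406) = 4.012 mV.
Stage 2 is unloaded, so V_B = V_A · R4/(R3+R4) = 4.012 × 9.11/12.62 = 2.896 mV.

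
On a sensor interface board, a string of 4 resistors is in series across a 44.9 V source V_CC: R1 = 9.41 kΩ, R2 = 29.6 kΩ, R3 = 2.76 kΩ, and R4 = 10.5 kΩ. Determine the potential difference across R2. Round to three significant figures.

V ≈ 25.4 V

Total series resistance ΣR = 9.41 + 29.6 + 2.76 + 10.5 = 52.27 kΩ.
By the voltage-divider rule, V = 44.9 × 29.60/52.27 = 25.43 V.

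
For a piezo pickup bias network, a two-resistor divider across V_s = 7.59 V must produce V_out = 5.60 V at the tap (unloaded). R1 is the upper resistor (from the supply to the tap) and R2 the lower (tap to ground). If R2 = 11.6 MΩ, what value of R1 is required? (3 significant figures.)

R1 ≈ 4.12 MΩ

V_out/V_s = R2/(R1+R2) = 0.7378.
So R1 = R2 · (V_s/V_out − 1) = 11.6 × (7.59/5.60 − 1) = 11.6 × 0.3554 = 4.122 MΩ.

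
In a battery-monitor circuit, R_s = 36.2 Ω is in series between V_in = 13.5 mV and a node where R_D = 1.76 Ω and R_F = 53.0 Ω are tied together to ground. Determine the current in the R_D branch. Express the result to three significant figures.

I ≈ 0.345 mA

Equivalent of the parallel group: R_p = 1.703 Ω.
Node voltage V_A = V_in · R_p/(R_s + R_p) = 13.5 × 0.04494 = 0.6067 mV.
Branch current I = V_A/R_D = 0.6067/1.76 = 0.3447 mA.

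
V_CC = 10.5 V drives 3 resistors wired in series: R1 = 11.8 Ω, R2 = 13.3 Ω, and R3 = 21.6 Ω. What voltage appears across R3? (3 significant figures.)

V ≈ 4.86 V

ΣR = 11.8 + 13.3 + 21.6 = 46.70 Ω.
Voltage divider: V = V_CC · (21.60 / 46.70) = 10.5 × 0.4625 = 4.857 V.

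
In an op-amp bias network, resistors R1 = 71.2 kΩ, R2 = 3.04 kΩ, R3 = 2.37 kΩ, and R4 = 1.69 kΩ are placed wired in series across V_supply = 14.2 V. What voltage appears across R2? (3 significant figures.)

Total series resistance ΣR = 71.2 + 3.04 + 2.37 + 1.69 = 78.30 kΩ.
Voltage divider: V = V_supply · (3.040 / 78.30) = 14.2 × 0.03883 = 0.5513 V.

V ≈ 0.551 V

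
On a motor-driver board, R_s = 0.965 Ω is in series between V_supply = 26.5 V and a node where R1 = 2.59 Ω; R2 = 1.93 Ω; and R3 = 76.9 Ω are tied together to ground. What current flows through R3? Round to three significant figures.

I ≈ 0.183 A

Parallel bank: R_p = 1/(1/2.59 + 1/1.93 + 1/76.9) = 1.090 Ω.
V_A = 26.5 × 1.090/2.055 = 14.06 V.
Branch current I = V_A/R3 = 14.06/76.9 = 0.1828 A.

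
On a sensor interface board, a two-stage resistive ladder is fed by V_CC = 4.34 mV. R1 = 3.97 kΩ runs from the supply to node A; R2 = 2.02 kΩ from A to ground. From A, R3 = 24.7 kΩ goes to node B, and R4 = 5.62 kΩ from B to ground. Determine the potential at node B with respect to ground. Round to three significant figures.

Node A sees R2 in parallel with the series input of stage 2, R3 + R4 = 30.32 kΩ.
Effective lower resistance at A: R2 ‖ 30.32 = 1.894 kΩ.
First divider: V_A = V_CC · 1.894/(3.97 + 1.894) = 1.402 mV.
V_B = V_A × 0.1854 = 0.2598 mV.

V_B ≈ 0.260 mV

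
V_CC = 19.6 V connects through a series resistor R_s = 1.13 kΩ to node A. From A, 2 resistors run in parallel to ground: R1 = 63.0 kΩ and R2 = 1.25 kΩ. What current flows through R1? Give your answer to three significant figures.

Parallel bank: R_p = 1/(1/63.0 + 1/1.25) = 1.226 kΩ.
V_A = 19.6 × 1.226/2.356 = 10.20 V.
Branch current I = V_A/R1 = 10.20/63.0 = 0.1619 mA.

I ≈ 0.162 mA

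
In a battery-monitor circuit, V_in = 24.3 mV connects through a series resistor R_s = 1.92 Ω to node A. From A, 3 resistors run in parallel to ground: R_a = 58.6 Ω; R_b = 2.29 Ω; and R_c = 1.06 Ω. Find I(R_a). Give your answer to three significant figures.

Equivalent of the parallel group: R_p = 0.7157 Ω.
Node voltage V_A = V_in · R_p/(R_s + R_p) = 24.3 × 0.2716 = 6.599 mV.
Branch current I = V_A/R_a = 6.599/58.6 = 0.1126 mA.
(Check via current divider: I_total = 9.219 mA; share G_k/ΣG = 0.01221 → same result.)

I ≈ 0.113 mA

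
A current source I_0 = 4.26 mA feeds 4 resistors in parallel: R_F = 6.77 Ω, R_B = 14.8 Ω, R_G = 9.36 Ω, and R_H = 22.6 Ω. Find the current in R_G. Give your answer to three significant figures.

I ≈ 1.24 mA

Conductances: ΣG = 1/6.77 + 1/14.8 + 1/9.36 + 1/22.6 = 0.3664 (1/Ω).
R_G takes the fraction G_k/ΣG = 0.1068/0.3664 = 0.2916, so I = 4.26 × 0.2916 = 1.242 mA.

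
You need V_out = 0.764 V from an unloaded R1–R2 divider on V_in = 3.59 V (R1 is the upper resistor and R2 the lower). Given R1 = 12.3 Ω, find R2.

V_out/V_in = R2/(R1+R2) = 0.2128.
So R2 = R1 · V_out/(V_in − V_out) = 12.3 × 0.764/(3.59 − 0.764) = 12.3 × 0.2703 = 3.325 Ω.

R2 ≈ 3.33 Ω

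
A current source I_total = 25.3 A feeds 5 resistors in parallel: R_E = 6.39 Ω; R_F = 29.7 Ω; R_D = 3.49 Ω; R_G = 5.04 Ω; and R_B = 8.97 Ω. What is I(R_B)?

Total conductance ΣG = 1/6.39 + 1/29.7 + 1/3.49 + 1/5.04 + 1/8.97 = 0.7866 (units of 1/Ω).
Current divider: I(R_B) = I_total · G_k/ΣG = 25.3 × (0.1115/0.7866) = 25.3 × 0.1417 = 3.586 A.

I ≈ 3.59 A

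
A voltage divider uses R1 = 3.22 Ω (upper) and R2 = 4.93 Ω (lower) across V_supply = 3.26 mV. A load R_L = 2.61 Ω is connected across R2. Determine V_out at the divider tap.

V_out ≈ 1.13 mV

First combine the lower leg with the load: R2 ‖ R_L = 1.707 Ω.
Then V_out = V_supply · R2'/(R1 + R2') = 3.26 × 1.707/4.927 = 1.129 mV.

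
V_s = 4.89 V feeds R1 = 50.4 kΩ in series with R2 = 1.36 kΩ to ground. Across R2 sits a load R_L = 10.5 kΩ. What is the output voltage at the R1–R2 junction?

V_out ≈ 0.114 V

R2 ‖ R_L = (1.36 × 10.5)/(1.36 + 10.5) = 1.204 kΩ.
Voltage divider with the loaded lower leg: V_out = 4.89 × 1.204/(50.4 + 1.204) = 4.89 × 0.02333 = 0.1141 V.
(Unloaded it would be 0.128 V; the load pulls it down.)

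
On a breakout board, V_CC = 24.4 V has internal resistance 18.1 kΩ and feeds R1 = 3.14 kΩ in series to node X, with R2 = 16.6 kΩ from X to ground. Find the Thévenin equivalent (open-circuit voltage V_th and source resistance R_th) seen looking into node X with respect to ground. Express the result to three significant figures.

V_th ≈ 10.7 V, R_th ≈ 9.32 kΩ

R1' = 18.1 + 3.14 = 21.24 kΩ (source resistance + R1).
With X open, the divider is unloaded: V_th = 24.4 × 16.6/37.84 = 10.70 V.
Zeroing V_CC shorts the top of R1' to ground, so R_th = R1' ‖ R2 = 9.318 kΩ.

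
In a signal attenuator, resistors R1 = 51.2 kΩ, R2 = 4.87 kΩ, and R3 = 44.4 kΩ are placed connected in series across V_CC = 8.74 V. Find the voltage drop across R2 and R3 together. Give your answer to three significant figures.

Total series resistance ΣR = 51.2 + 4.87 + 44.4 = 100.5 kΩ.
R_{R2..R3} = 4.87 + 44.4 = 49.27 kΩ.
V = V_CC · R/ΣR = 8.74 × 0.4904 = 4.286 V.

V ≈ 4.29 V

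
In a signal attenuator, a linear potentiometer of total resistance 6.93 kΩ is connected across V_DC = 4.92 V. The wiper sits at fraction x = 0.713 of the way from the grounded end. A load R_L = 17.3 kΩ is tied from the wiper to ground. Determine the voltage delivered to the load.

V_out ≈ 3.24 V

The pot divides into 1.989 kΩ above the wiper and 4.941 kΩ below.
(x·R_p) ‖ R_L = 3.843 kΩ.
Loaded-divider output: V_out = 4.92 × 0.6590 = 3.242 V.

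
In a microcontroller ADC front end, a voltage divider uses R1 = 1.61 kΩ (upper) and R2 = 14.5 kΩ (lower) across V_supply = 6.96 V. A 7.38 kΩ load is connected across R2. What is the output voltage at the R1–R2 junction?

V_out ≈ 5.24 V

The load sits in parallel with R2, giving an effective lower resistance R2' = R2·R_L/(R2+R_L) = 4.891 kΩ.
Voltage divider with the loaded lower leg: V_out = 6.96 × 4.891/(1.61 + 4.891) = 6.96 × 0.7523 = 5.236 V.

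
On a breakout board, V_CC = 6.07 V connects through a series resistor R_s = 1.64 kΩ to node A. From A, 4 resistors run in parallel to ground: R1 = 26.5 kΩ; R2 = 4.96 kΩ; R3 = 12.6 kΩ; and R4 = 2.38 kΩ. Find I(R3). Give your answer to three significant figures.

Combine the parallel branches: R_p = (1/26.5 + 1/4.96 + 1/12.6 + 1/2.38)⁻¹ = 1.353 kΩ.
V_A = 6.07 × 1.353/2.993 = 2.744 V.
Branch current I = V_A/R3 = 2.744/12.6 = 0.2178 mA.

I ≈ 0.218 mA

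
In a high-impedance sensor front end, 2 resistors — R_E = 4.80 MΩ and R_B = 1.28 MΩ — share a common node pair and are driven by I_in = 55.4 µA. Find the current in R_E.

With just two branches, the current splits inversely with resistance.
So I = 55.4 × 1.28/6.080 = 11.66 µA.

I ≈ 11.7 µA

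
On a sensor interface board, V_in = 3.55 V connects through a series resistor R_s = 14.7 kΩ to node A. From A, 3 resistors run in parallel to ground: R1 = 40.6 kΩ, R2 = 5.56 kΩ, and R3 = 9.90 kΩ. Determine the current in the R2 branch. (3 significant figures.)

I ≈ 0.116 mA

Parallel bank: R_p = 1/(1/40.6 + 1/5.56 + 1/9.90) = 3.273 kΩ.
V_A = 3.55 × 3.273/17.97 = 0.6465 V.
Branch current I = V_A/R2 = 0.6465/5.56 = 0.1163 mA.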